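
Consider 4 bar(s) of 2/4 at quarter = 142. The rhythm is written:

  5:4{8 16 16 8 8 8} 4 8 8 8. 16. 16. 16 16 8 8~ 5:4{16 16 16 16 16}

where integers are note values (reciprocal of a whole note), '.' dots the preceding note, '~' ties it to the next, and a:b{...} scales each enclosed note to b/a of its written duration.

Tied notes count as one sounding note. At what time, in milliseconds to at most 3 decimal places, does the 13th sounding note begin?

note 13 onset = 11/2b = 2323.944ms

1. 0.0ms @ 0 + 169.014ms (2/5)
2. 169.014ms @ 2/5 + 84.507ms (1/5)
3. 253.521ms @ 3/5 + 84.507ms (1/5)
4. 338.028ms @ 4/5 + 169.014ms (2/5)
5. 507.042ms @ 6/5 + 169.014ms (2/5)
6. 676.056ms @ 8/5 + 169.014ms (2/5)
7. 845.07ms @ 2 + 422.535ms (1)
8. 1267.606ms @ 3 + 211.268ms (1/2)
9. 1478.873ms @ 7/2 + 211.268ms (1/2)
10. 1690.141ms @ 4 + 316.901ms (3/4)
11. 2007.042ms @ 19/4 + 158.451ms (3/8)
12. 2165.493ms @ 41/8 + 158.451ms (3/8)
13. 2323.944ms @ 11/2 + 105.634ms (1/4)
14. 2429.577ms @ 23/4 + 105.634ms (1/4)
15. 2535.211ms @ 6 + 211.268ms (1/2)
16. 2746.479ms @ 13/2 + 295.775ms (7/10)
17. 3042.254ms @ 36/5 + 84.507ms (1/5)
18. 3126.761ms @ 37/5 + 84.507ms (1/5)
19. 3211.268ms @ 38/5 + 84.507ms (1/5)
20. 3295.775ms @ 39/5 + 84.507ms (1/5)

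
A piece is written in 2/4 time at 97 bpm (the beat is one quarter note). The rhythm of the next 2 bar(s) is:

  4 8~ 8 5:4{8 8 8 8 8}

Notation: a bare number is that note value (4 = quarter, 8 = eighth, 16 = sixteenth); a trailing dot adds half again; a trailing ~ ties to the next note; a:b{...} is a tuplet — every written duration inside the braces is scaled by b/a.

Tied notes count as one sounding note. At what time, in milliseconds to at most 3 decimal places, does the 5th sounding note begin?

1. 0.0ms @ 0 + 618.557ms (1)
2. 618.557ms @ 1 + 618.557ms (1)
3. 1237.113ms @ 2 + 247.423ms (2/5)
4. 1484.536ms @ 12/5 + 247.423ms (2/5)
5. 1731.959ms @ 14/5 + 247.423ms (2/5)
6. 1979.381ms @ 16/5 + 247.423ms (2/5)
7. 2226.804ms @ 18/5 + 247.423ms (2/5)

note 5 onset = 14/5b = 1731.959ms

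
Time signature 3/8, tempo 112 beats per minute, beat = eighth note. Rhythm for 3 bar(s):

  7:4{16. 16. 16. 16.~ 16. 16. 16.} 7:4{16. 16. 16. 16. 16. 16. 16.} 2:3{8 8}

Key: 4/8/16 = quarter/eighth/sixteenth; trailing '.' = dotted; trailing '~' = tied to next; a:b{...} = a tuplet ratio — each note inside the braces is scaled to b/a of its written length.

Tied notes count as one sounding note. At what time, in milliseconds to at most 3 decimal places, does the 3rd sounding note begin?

1. 0.0ms @ 0 + 229.592ms (3/7)
2. 229.592ms @ 3/7 + 229.592ms (3/7)
3. 459.184ms @ 6/7 + 229.592ms (3/7)
4. 688.776ms @ 9/7 + 459.184ms (6/7)
5. 1147.959ms @ 15/7 + 229.592ms (3/7)
6. 1377.551ms @ 18/7 + 229.592ms (3/7)
7. 1607.143ms @ 3 + 229.592ms (3/7)
8. 1836.735ms @ 24/7 + 229.592ms (3/7)
9. 2066.327ms @ 27/7 + 229.592ms (3/7)
10. 2295.918ms @ 30/7 + 229.592ms (3/7)
11. 2525.51ms @ 33/7 + 229.592ms (3/7)
12. 2755.102ms @ 36/7 + 229.592ms (3/7)
13. 2984.694ms @ 39/7 + 229.592ms (3/7)
14. 3214.286ms @ 6 + 803.571ms (3/2)
15. 4017.857ms @ 15/2 + 803.571ms (3/2)

note 3 onset = 6/7b = 459.184ms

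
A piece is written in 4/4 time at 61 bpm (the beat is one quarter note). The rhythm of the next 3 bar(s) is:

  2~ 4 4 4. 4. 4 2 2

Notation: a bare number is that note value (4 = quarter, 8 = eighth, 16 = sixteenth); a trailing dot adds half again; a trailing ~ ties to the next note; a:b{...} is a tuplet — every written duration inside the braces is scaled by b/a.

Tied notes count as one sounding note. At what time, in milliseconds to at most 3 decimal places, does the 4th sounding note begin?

note 4 onset = 11/2b = 5409.836ms

1. 0.0ms @ 0 + 2950.82ms (3)
2. 2950.82ms @ 3 + 983.607ms (1)
3. 3934.426ms @ 4 + 1475.41ms (3/2)
4. 5409.836ms @ 11/2 + 1475.41ms (3/2)
5. 6885.246ms @ 7 + 983.607ms (1)
6. 7868.852ms @ 8 + 1967.213ms (2)
7. 9836.066ms @ 10 + 1967.213ms (2)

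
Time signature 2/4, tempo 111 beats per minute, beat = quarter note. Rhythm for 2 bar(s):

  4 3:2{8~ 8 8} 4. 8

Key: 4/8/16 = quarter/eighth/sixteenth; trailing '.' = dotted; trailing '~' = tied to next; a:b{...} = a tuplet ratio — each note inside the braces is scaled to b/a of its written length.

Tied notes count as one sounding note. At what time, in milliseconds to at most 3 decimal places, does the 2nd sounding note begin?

note 2 onset = 1b = 540.541ms

1. 0.0ms @ 0 + 540.541ms (1)
2. 540.541ms @ 1 + 360.36ms (2/3)
3. 900.901ms @ 5/3 + 180.18ms (1/3)
4. 1081.081ms @ 2 + 810.811ms (3/2)
5. 1891.892ms @ 7/2 + 270.27ms (1/2)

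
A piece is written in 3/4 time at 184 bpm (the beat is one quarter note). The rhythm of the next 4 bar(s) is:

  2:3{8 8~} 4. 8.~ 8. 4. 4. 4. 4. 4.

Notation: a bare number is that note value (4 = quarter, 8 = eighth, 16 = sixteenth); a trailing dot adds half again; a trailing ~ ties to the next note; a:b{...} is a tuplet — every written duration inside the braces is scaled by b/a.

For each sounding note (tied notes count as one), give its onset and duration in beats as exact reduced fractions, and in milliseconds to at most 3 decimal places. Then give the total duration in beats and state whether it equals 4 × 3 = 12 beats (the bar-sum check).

1) 0.0ms=0b +244.565ms=3/4b
2) 244.565ms=3/4b +733.696ms=9/4b
3) 978.261ms=3b +489.13ms=3/2b
4) 1467.391ms=9/2b +489.13ms=3/2b
5) 1956.522ms=6b +489.13ms=3/2b
6) 2445.652ms=15/2b +489.13ms=3/2b
7) 2934.783ms=9b +489.13ms=3/2b
8) 3423.913ms=21/2b +489.13ms=3/2b
Σ=12b of 12 (184bpm 3/4) — PASS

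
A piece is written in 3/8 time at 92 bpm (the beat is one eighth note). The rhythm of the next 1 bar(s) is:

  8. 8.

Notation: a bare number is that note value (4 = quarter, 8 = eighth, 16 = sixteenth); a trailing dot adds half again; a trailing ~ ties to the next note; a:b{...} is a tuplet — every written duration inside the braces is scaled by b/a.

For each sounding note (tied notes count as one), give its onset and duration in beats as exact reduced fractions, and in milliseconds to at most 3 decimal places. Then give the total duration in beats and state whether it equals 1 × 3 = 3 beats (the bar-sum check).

1) 0.0ms=0b +978.261ms=3/2b
2) 978.261ms=3/2b +978.261ms=3/2b
Σ=3b of 3 (92bpm 3/8) — PASS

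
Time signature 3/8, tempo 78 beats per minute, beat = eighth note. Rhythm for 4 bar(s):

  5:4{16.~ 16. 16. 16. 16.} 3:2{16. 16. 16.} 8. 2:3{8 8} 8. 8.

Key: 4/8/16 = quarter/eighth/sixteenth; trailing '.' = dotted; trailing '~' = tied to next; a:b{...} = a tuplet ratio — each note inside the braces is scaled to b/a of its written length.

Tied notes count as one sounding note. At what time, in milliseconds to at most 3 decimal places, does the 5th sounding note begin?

1. 0.0ms @ 0 + 923.077ms (6/5)
2. 923.077ms @ 6/5 + 461.538ms (3/5)
3. 1384.615ms @ 9/5 + 461.538ms (3/5)
4. 1846.154ms @ 12/5 + 461.538ms (3/5)
5. 2307.692ms @ 3 + 384.615ms (1/2)
6. 2692.308ms @ 7/2 + 384.615ms (1/2)
7. 3076.923ms @ 4 + 384.615ms (1/2)
8. 3461.538ms @ 9/2 + 1153.846ms (3/2)
9. 4615.385ms @ 6 + 1153.846ms (3/2)
10. 5769.231ms @ 15/2 + 1153.846ms (3/2)
11. 6923.077ms @ 9 + 1153.846ms (3/2)
12. 8076.923ms @ 21/2 + 1153.846ms (3/2)

note 5 onset = 3b = 2307.692ms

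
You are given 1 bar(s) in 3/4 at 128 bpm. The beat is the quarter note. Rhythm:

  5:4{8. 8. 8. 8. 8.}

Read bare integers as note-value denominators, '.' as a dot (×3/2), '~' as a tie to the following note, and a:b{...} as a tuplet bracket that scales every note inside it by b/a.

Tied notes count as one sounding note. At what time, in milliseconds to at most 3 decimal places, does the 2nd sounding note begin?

1. 0.0ms @ 0 + 281.25ms (3/5)
2. 281.25ms @ 3/5 + 281.25ms (3/5)
3. 562.5ms @ 6/5 + 281.25ms (3/5)
4. 843.75ms @ 9/5 + 281.25ms (3/5)
5. 1125.0ms @ 12/5 + 281.25ms (3/5)

note 2 onset = 3/5b = 281.25ms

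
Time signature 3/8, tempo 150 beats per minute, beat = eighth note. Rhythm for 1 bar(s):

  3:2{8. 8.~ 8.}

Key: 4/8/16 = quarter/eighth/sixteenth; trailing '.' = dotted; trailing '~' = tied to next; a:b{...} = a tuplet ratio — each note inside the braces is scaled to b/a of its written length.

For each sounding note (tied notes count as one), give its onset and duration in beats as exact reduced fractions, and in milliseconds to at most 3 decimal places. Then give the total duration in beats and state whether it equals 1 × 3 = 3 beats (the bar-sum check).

1) 0.0ms=0b +400.0ms=1b
2) 400.0ms=1b +800.0ms=2b
Σ=3b of 3 (150bpm 3/8) — PASS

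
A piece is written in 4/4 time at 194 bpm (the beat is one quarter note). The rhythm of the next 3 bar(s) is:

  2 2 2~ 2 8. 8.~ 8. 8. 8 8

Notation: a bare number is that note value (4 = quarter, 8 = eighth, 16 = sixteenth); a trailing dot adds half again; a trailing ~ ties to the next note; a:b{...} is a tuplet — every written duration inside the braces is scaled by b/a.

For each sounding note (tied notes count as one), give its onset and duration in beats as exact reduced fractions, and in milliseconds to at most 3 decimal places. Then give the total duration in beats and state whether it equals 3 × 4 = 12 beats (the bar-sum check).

1) 0.0ms=0b +618.557ms=2b
2) 618.557ms=2b +618.557ms=2b
3) 1237.113ms=4b +1237.113ms=4b
4) 2474.227ms=8b +231.959ms=3/4b
5) 2706.186ms=35/4b +463.918ms=3/2b
6) 3170.103ms=41/4b +231.959ms=3/4b
7) 3402.062ms=11b +154.639ms=1/2b
8) 3556.701ms=23/2b +154.639ms=1/2b
Σ=12b of 12 (194bpm 4/4) — PASS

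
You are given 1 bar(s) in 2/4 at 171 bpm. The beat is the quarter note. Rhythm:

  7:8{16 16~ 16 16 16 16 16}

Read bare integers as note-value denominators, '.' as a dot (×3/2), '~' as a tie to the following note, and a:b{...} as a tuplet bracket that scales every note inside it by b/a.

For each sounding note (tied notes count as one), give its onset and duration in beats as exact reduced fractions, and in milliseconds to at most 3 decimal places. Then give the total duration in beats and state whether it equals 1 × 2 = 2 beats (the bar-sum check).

1) 0.0ms=0b +100.251ms=2/7b
2) 100.251ms=2/7b +200.501ms=4/7b
3) 300.752ms=6/7b +100.251ms=2/7b
4) 401.003ms=8/7b +100.251ms=2/7b
5) 501.253ms=10/7b +100.251ms=2/7b
6) 601.504ms=12/7b +100.251ms=2/7b
Σ=2b of 2 (171bpm 2/4) — PASS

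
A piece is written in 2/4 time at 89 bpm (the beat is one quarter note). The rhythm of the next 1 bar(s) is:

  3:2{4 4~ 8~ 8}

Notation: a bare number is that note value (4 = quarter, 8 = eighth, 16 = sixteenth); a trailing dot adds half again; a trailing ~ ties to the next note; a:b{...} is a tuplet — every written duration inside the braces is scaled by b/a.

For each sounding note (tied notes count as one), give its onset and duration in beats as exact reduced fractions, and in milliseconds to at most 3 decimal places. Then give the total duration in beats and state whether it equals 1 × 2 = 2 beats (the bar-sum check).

1) 0.0ms=0b +449.438ms=2/3b
2) 449.438ms=2/3b +898.876ms=4/3b
Σ=2b of 2 (89bpm 2/4) — PASS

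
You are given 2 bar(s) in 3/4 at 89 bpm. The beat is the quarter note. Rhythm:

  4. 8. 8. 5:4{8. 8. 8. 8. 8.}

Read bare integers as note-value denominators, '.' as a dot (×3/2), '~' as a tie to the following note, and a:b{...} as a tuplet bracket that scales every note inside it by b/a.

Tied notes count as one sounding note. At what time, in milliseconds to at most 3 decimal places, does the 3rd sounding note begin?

note 3 onset = 9/4b = 1516.854ms

1. 0.0ms @ 0 + 1011.236ms (3/2)
2. 1011.236ms @ 3/2 + 505.618ms (3/4)
3. 1516.854ms @ 9/4 + 505.618ms (3/4)
4. 2022.472ms @ 3 + 404.494ms (3/5)
5. 2426.966ms @ 18/5 + 404.494ms (3/5)
6. 2831.461ms @ 21/5 + 404.494ms (3/5)
7. 3235.955ms @ 24/5 + 404.494ms (3/5)
8. 3640.449ms @ 27/5 + 404.494ms (3/5)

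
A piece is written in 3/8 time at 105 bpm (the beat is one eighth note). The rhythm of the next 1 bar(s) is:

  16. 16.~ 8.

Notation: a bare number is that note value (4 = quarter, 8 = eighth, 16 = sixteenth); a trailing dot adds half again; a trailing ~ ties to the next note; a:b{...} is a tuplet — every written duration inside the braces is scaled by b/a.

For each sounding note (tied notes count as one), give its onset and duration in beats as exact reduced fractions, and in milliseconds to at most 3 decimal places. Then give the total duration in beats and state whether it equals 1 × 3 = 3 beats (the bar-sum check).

1) 0.0ms=0b +428.571ms=3/4b
2) 428.571ms=3/4b +1285.714ms=9/4b
Σ=3b of 3 (105bpm 3/8) — PASS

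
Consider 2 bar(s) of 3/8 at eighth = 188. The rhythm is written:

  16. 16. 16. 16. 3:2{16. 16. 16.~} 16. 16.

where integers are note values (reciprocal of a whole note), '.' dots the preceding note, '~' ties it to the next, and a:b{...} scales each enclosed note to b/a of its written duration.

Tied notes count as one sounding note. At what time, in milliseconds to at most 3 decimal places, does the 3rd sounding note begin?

1. 0.0ms @ 0 + 239.362ms (3/4)
2. 239.362ms @ 3/4 + 239.362ms (3/4)
3. 478.723ms @ 3/2 + 239.362ms (3/4)
4. 718.085ms @ 9/4 + 239.362ms (3/4)
5. 957.447ms @ 3 + 159.574ms (1/2)
6. 1117.021ms @ 7/2 + 159.574ms (1/2)
7. 1276.596ms @ 4 + 398.936ms (5/4)
8. 1675.532ms @ 21/4 + 239.362ms (3/4)

note 3 onset = 3/2b = 478.723ms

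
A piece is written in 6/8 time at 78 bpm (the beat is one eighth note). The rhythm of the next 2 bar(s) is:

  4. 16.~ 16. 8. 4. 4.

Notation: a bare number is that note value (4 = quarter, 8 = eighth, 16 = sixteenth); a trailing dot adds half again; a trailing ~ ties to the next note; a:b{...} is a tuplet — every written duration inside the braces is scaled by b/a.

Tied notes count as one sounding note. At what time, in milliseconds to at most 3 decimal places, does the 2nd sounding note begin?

1. 0.0ms @ 0 + 2307.692ms (3)
2. 2307.692ms @ 3 + 1153.846ms (3/2)
3. 3461.538ms @ 9/2 + 1153.846ms (3/2)
4. 4615.385ms @ 6 + 2307.692ms (3)
5. 6923.077ms @ 9 + 2307.692ms (3)

note 2 onset = 3b = 2307.692ms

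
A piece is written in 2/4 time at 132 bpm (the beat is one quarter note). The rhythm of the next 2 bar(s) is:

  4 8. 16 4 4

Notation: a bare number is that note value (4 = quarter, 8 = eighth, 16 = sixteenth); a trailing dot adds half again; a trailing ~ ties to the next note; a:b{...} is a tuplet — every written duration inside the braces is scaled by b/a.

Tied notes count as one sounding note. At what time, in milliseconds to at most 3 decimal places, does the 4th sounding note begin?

1. 0.0ms @ 0 + 454.545ms (1)
2. 454.545ms @ 1 + 340.909ms (3/4)
3. 795.455ms @ 7/4 + 113.636ms (1/4)
4. 909.091ms @ 2 + 454.545ms (1)
5. 1363.636ms @ 3 + 454.545ms (1)

note 4 onset = 2b = 909.091ms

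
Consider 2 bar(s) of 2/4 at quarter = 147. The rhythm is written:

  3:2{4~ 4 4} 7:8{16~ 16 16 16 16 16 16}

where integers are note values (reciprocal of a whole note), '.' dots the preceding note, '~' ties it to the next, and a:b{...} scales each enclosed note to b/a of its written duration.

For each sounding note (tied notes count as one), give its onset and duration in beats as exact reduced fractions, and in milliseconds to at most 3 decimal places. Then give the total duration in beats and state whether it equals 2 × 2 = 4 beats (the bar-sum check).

1) 0.0ms=0b +544.218ms=4/3b
2) 544.218ms=4/3b +272.109ms=2/3b
3) 816.327ms=2b +233.236ms=4/7b
4) 1049.563ms=18/7b +116.618ms=2/7b
5) 1166.181ms=20/7b +116.618ms=2/7b
6) 1282.799ms=22/7b +116.618ms=2/7b
7) 1399.417ms=24/7b +116.618ms=2/7b
8) 1516.035ms=26/7b +116.618ms=2/7b
Σ=4b of 4 (147bpm 2/4) — PASS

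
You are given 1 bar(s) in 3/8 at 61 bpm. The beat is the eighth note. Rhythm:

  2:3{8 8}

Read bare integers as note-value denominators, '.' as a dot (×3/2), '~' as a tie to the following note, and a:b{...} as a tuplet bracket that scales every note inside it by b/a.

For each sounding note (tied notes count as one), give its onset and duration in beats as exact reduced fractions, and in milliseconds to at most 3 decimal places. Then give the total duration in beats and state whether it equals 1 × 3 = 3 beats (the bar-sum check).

1) 0.0ms=0b +1475.41ms=3/2b
2) 1475.41ms=3/2b +1475.41ms=3/2b
Σ=3b of 3 (61bpm 3/8) — PASS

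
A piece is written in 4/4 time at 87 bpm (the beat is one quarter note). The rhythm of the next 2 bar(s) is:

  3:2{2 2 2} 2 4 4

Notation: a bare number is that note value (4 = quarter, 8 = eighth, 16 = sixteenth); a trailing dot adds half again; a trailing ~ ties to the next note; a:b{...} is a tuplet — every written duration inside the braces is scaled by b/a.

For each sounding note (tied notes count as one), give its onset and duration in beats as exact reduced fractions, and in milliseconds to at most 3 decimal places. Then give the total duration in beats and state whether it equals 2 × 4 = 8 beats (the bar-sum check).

1) 0.0ms=0b +919.54ms=4/3b
2) 919.54ms=4/3b +919.54ms=4/3b
3) 1839.08ms=8/3b +919.54ms=4/3b
4) 2758.621ms=4b +1379.31ms=2b
5) 4137.931ms=6b +689.655ms=1b
6) 4827.586ms=7b +689.655ms=1b
Σ=8b of 8 (87bpm 4/4) — PASS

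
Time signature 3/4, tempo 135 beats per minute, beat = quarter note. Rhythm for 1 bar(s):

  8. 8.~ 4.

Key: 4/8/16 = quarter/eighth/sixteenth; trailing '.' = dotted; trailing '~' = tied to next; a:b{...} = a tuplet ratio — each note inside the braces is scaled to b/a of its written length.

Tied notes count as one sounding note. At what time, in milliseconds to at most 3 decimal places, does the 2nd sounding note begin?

1. 0.0ms @ 0 + 333.333ms (3/4)
2. 333.333ms @ 3/4 + 1000.0ms (9/4)

note 2 onset = 3/4b = 333.333ms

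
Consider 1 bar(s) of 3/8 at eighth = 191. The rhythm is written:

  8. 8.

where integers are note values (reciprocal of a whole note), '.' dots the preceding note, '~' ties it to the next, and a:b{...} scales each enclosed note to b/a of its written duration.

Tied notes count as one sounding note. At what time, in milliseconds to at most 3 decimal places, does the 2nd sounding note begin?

1. 0.0ms @ 0 + 471.204ms (3/2)
2. 471.204ms @ 3/2 + 471.204ms (3/2)

note 2 onset = 3/2b = 471.204ms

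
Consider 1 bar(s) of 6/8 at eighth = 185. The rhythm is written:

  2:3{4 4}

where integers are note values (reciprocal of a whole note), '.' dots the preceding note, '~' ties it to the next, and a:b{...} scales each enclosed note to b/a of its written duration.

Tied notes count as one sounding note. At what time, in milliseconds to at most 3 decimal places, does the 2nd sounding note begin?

1. 0.0ms @ 0 + 972.973ms (3)
2. 972.973ms @ 3 + 972.973ms (3)

note 2 onset = 3b = 972.973ms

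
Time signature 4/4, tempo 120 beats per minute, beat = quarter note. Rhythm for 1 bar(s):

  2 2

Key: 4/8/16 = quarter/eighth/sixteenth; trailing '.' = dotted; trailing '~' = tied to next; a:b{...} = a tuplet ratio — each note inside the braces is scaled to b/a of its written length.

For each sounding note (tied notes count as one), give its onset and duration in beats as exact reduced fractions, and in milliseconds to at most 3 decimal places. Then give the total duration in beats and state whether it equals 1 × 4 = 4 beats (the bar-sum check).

1) 0.0ms=0b +1000.0ms=2b
2) 1000.0ms=2b +1000.0ms=2b
Σ=4b of 4 (120bpm 4/4) — PASS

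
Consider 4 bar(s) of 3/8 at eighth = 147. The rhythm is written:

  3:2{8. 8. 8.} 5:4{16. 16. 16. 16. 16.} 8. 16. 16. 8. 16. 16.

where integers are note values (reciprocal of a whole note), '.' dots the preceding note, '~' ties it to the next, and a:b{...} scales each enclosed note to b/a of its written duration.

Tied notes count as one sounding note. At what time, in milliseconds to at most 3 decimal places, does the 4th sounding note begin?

note 4 onset = 3b = 1224.49ms

1. 0.0ms @ 0 + 408.163ms (1)
2. 408.163ms @ 1 + 408.163ms (1)
3. 816.327ms @ 2 + 408.163ms (1)
4. 1224.49ms @ 3 + 244.898ms (3/5)
5. 1469.388ms @ 18/5 + 244.898ms (3/5)
6. 1714.286ms @ 21/5 + 244.898ms (3/5)
7. 1959.184ms @ 24/5 + 244.898ms (3/5)
8. 2204.082ms @ 27/5 + 244.898ms (3/5)
9. 2448.98ms @ 6 + 612.245ms (3/2)
10. 3061.224ms @ 15/2 + 306.122ms (3/4)
11. 3367.347ms @ 33/4 + 306.122ms (3/4)
12. 3673.469ms @ 9 + 612.245ms (3/2)
13. 4285.714ms @ 21/2 + 306.122ms (3/4)
14. 4591.837ms @ 45/4 + 306.122ms (3/4)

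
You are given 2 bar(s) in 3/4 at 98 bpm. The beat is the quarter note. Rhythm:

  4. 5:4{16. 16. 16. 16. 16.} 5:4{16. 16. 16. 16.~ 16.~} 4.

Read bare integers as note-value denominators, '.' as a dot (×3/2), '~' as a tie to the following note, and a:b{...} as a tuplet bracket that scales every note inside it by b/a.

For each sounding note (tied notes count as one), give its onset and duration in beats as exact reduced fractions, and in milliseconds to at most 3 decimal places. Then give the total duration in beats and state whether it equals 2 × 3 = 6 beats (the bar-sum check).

1) 0.0ms=0b +918.367ms=3/2b
2) 918.367ms=3/2b +183.673ms=3/10b
3) 1102.041ms=9/5b +183.673ms=3/10b
4) 1285.714ms=21/10b +183.673ms=3/10b
5) 1469.388ms=12/5b +183.673ms=3/10b
6) 1653.061ms=27/10b +183.673ms=3/10b
7) 1836.735ms=3b +183.673ms=3/10b
8) 2020.408ms=33/10b +183.673ms=3/10b
9) 2204.082ms=18/5b +183.673ms=3/10b
10) 2387.755ms=39/10b +1285.714ms=21/10b
Σ=6b of 6 (98bpm 3/4) — PASS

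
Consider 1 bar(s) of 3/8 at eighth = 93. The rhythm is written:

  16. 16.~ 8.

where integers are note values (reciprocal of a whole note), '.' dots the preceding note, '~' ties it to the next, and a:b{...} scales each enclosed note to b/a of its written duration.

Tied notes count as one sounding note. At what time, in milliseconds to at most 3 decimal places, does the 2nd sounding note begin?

1. 0.0ms @ 0 + 483.871ms (3/4)
2. 483.871ms @ 3/4 + 1451.613ms (9/4)

note 2 onset = 3/4b = 483.871ms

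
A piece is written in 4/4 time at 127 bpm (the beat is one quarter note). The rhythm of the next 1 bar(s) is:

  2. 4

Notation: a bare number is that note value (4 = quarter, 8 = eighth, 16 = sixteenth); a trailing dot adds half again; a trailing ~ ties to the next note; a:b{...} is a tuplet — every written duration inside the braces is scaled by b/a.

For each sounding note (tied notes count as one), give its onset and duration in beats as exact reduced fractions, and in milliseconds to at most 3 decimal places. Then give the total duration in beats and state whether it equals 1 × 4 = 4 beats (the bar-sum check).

1) 0.0ms=0b +1417.323ms=3b
2) 1417.323ms=3b +472.441ms=1b
Σ=4b of 4 (127bpm 4/4) — PASS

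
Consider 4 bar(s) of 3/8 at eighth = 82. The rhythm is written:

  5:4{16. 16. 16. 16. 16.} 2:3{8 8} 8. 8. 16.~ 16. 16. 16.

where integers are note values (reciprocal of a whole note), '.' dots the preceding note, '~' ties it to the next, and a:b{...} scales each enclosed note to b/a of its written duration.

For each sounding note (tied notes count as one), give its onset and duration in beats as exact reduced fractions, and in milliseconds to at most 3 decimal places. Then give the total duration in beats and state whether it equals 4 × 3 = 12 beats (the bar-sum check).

1) 0.0ms=0b +439.024ms=3/5b
2) 439.024ms=3/5b +439.024ms=3/5b
3) 878.049ms=6/5b +439.024ms=3/5b
4) 1317.073ms=9/5b +439.024ms=3/5b
5) 1756.098ms=12/5b +439.024ms=3/5b
6) 2195.122ms=3b +1097.561ms=3/2b
7) 3292.683ms=9/2b +1097.561ms=3/2b
8) 4390.244ms=6b +1097.561ms=3/2b
9) 5487.805ms=15/2b +1097.561ms=3/2b
10) 6585.366ms=9b +1097.561ms=3/2b
11) 7682.927ms=21/2b +548.78ms=3/4b
12) 8231.707ms=45/4b +548.78ms=3/4b
Σ=12b of 12 (82bpm 3/8) — PASS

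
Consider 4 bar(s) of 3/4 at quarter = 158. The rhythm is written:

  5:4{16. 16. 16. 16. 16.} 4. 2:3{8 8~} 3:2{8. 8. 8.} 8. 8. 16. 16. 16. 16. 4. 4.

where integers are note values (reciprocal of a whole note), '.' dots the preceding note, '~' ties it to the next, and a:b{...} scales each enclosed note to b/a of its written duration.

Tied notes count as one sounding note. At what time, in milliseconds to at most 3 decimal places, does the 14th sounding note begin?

note 14 onset = 63/8b = 2990.506ms

1. 0.0ms @ 0 + 113.924ms (3/10)
2. 113.924ms @ 3/10 + 113.924ms (3/10)
3. 227.848ms @ 3/5 + 113.924ms (3/10)
4. 341.772ms @ 9/10 + 113.924ms (3/10)
5. 455.696ms @ 6/5 + 113.924ms (3/10)
6. 569.62ms @ 3/2 + 569.62ms (3/2)
7. 1139.241ms @ 3 + 284.81ms (3/4)
8. 1424.051ms @ 15/4 + 474.684ms (5/4)
9. 1898.734ms @ 5 + 189.873ms (1/2)
10. 2088.608ms @ 11/2 + 189.873ms (1/2)
11. 2278.481ms @ 6 + 284.81ms (3/4)
12. 2563.291ms @ 27/4 + 284.81ms (3/4)
13. 2848.101ms @ 15/2 + 142.405ms (3/8)
14. 2990.506ms @ 63/8 + 142.405ms (3/8)
15. 3132.911ms @ 33/4 + 142.405ms (3/8)
16. 3275.316ms @ 69/8 + 142.405ms (3/8)
17. 3417.722ms @ 9 + 569.62ms (3/2)
18. 3987.342ms @ 21/2 + 569.62ms (3/2)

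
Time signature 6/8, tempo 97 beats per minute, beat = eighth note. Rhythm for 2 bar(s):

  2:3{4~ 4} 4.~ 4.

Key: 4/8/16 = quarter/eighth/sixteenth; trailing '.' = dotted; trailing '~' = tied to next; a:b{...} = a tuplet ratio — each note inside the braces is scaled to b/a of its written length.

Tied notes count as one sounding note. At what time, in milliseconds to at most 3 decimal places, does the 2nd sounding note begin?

note 2 onset = 6b = 3711.34ms

1. 0.0ms @ 0 + 3711.34ms (6)
2. 3711.34ms @ 6 + 3711.34ms (6)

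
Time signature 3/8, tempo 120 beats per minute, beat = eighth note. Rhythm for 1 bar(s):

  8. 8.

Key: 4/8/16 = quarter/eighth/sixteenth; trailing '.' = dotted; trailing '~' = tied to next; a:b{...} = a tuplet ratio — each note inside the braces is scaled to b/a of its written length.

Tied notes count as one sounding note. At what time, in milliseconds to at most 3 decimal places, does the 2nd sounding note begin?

1. 0.0ms @ 0 + 750.0ms (3/2)
2. 750.0ms @ 3/2 + 750.0ms (3/2)

note 2 onset = 3/2b = 750.0ms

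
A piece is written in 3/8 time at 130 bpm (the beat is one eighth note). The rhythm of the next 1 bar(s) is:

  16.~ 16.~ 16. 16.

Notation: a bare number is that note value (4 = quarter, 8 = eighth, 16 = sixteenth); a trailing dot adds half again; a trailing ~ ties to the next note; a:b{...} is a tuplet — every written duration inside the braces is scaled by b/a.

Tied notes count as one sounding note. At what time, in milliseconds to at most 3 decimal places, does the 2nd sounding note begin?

note 2 onset = 9/4b = 1038.462ms

1. 0.0ms @ 0 + 1038.462ms (9/4)
2. 1038.462ms @ 9/4 + 346.154ms (3/4)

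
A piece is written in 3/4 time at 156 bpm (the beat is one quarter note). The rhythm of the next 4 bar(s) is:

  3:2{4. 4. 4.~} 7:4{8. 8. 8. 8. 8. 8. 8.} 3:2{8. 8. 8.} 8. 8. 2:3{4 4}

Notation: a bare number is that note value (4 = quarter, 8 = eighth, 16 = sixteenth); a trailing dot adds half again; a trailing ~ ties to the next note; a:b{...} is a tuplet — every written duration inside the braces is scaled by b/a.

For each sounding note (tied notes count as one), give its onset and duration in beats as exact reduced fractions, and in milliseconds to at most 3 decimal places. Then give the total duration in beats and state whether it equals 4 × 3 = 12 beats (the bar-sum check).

1) 0.0ms=0b +384.615ms=1b
2) 384.615ms=1b +384.615ms=1b
3) 769.231ms=2b +549.451ms=10/7b
4) 1318.681ms=24/7b +164.835ms=3/7b
5) 1483.516ms=27/7b +164.835ms=3/7b
6) 1648.352ms=30/7b +164.835ms=3/7b
7) 1813.187ms=33/7b +164.835ms=3/7b
8) 1978.022ms=36/7b +164.835ms=3/7b
9) 2142.857ms=39/7b +164.835ms=3/7b
10) 2307.692ms=6b +192.308ms=1/2b
11) 2500.0ms=13/2b +192.308ms=1/2b
12) 2692.308ms=7b +192.308ms=1/2b
13) 2884.615ms=15/2b +288.462ms=3/4b
14) 3173.077ms=33/4b +288.462ms=3/4b
15) 3461.538ms=9b +576.923ms=3/2b
16) 4038.462ms=21/2b +576.923ms=3/2b
Σ=12b of 12 (156bpm 3/4) — PASS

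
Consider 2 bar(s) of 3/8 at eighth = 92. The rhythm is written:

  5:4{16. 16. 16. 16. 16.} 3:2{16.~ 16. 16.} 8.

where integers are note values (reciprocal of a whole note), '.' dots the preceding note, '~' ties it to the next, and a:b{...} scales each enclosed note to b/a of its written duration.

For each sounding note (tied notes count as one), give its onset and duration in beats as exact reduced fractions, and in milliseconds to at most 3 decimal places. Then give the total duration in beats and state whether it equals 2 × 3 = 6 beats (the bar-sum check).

1) 0.0ms=0b +391.304ms=3/5b
2) 391.304ms=3/5b +391.304ms=3/5b
3) 782.609ms=6/5b +391.304ms=3/5b
4) 1173.913ms=9/5b +391.304ms=3/5b
5) 1565.217ms=12/5b +391.304ms=3/5b
6) 1956.522ms=3b +652.174ms=1b
7) 2608.696ms=4b +326.087ms=1/2b
8) 2934.783ms=9/2b +978.261ms=3/2b
Σ=6b of 6 (92bpm 3/8) — PASS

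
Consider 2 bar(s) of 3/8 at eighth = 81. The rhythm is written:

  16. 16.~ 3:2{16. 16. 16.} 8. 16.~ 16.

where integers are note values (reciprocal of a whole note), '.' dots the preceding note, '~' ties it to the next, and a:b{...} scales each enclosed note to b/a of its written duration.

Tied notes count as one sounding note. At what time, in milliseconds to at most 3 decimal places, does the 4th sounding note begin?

note 4 onset = 5/2b = 1851.852ms

1. 0.0ms @ 0 + 555.556ms (3/4)
2. 555.556ms @ 3/4 + 925.926ms (5/4)
3. 1481.481ms @ 2 + 370.37ms (1/2)
4. 1851.852ms @ 5/2 + 370.37ms (1/2)
5. 2222.222ms @ 3 + 1111.111ms (3/2)
6. 3333.333ms @ 9/2 + 1111.111ms (3/2)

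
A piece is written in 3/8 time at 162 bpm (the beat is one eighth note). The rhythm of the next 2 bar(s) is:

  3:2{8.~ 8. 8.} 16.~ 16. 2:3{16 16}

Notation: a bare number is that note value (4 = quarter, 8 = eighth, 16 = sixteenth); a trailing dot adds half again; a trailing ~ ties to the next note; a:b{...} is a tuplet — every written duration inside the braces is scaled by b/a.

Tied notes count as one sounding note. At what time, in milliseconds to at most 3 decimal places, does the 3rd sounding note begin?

1. 0.0ms @ 0 + 740.741ms (2)
2. 740.741ms @ 2 + 370.37ms (1)
3. 1111.111ms @ 3 + 555.556ms (3/2)
4. 1666.667ms @ 9/2 + 277.778ms (3/4)
5. 1944.444ms @ 21/4 + 277.778ms (3/4)

note 3 onset = 3b = 1111.111ms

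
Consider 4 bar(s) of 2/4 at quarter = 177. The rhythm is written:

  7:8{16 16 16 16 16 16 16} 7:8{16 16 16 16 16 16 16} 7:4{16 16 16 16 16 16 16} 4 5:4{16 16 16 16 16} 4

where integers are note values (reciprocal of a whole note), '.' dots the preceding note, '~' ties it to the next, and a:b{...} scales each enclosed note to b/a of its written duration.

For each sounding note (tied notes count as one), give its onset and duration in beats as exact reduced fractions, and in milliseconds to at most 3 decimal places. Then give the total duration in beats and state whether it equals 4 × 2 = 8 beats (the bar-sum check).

1) 0.0ms=0b +96.852ms=2/7b
2) 96.852ms=2/7b +96.852ms=2/7b
3) 193.705ms=4/7b +96.852ms=2/7b
4) 290.557ms=6/7b +96.852ms=2/7b
5) 387.409ms=8/7b +96.852ms=2/7b
6) 484.262ms=10/7b +96.852ms=2/7b
7) 581.114ms=12/7b +96.852ms=2/7b
8) 677.966ms=2b +96.852ms=2/7b
9) 774.818ms=16/7b +96.852ms=2/7b
10) 871.671ms=18/7b +96.852ms=2/7b
11) 968.523ms=20/7b +96.852ms=2/7b
12) 1065.375ms=22/7b +96.852ms=2/7b
13) 1162.228ms=24/7b +96.852ms=2/7b
14) 1259.08ms=26/7b +96.852ms=2/7b
15) 1355.932ms=4b +48.426ms=1/7b
16) 1404.358ms=29/7b +48.426ms=1/7b
17) 1452.785ms=30/7b +48.426ms=1/7b
18) 1501.211ms=31/7b +48.426ms=1/7b
19) 1549.637ms=32/7b +48.426ms=1/7b
20) 1598.063ms=33/7b +48.426ms=1/7b
21) 1646.489ms=34/7b +48.426ms=1/7b
22) 1694.915ms=5b +338.983ms=1b
23) 2033.898ms=6b +67.797ms=1/5b
24) 2101.695ms=31/5b +67.797ms=1/5b
25) 2169.492ms=32/5b +67.797ms=1/5b
26) 2237.288ms=33/5b +67.797ms=1/5b
27) 2305.085ms=34/5b +67.797ms=1/5b
28) 2372.881ms=7b +338.983ms=1b
Σ=8b of 8 (177bpm 2/4) — PASS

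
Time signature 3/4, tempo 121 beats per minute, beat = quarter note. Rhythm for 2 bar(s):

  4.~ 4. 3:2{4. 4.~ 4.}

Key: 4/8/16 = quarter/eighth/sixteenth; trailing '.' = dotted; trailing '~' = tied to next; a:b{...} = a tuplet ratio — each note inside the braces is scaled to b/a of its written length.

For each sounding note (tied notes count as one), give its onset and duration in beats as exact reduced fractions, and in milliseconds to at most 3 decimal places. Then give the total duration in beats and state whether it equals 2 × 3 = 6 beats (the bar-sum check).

1) 0.0ms=0b +1487.603ms=3b
2) 1487.603ms=3b +495.868ms=1b
3) 1983.471ms=4b +991.736ms=2b
Σ=6b of 6 (121bpm 3/4) — PASS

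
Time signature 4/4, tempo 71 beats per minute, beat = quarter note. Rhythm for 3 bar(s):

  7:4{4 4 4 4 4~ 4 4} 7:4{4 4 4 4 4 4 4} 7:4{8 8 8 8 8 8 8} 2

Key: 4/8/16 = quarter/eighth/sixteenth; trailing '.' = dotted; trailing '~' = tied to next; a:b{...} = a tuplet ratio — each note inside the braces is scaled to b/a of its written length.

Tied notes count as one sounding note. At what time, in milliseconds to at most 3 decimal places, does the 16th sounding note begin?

1. 0.0ms @ 0 + 482.897ms (4/7)
2. 482.897ms @ 4/7 + 482.897ms (4/7)
3. 965.795ms @ 8/7 + 482.897ms (4/7)
4. 1448.692ms @ 12/7 + 482.897ms (4/7)
5. 1931.59ms @ 16/7 + 965.795ms (8/7)
6. 2897.384ms @ 24/7 + 482.897ms (4/7)
7. 3380.282ms @ 4 + 482.897ms (4/7)
8. 3863.179ms @ 32/7 + 482.897ms (4/7)
9. 4346.076ms @ 36/7 + 482.897ms (4/7)
10. 4828.974ms @ 40/7 + 482.897ms (4/7)
11. 5311.871ms @ 44/7 + 482.897ms (4/7)
12. 5794.769ms @ 48/7 + 482.897ms (4/7)
13. 6277.666ms @ 52/7 + 482.897ms (4/7)
14. 6760.563ms @ 8 + 241.449ms (2/7)
15. 7002.012ms @ 58/7 + 241.449ms (2/7)
16. 7243.461ms @ 60/7 + 241.449ms (2/7)
17. 7484.909ms @ 62/7 + 241.449ms (2/7)
18. 7726.358ms @ 64/7 + 241.449ms (2/7)
19. 7967.807ms @ 66/7 + 241.449ms (2/7)
20. 8209.256ms @ 68/7 + 241.449ms (2/7)
21. 8450.704ms @ 10 + 1690.141ms (2)

note 16 onset = 60/7b = 7243.461ms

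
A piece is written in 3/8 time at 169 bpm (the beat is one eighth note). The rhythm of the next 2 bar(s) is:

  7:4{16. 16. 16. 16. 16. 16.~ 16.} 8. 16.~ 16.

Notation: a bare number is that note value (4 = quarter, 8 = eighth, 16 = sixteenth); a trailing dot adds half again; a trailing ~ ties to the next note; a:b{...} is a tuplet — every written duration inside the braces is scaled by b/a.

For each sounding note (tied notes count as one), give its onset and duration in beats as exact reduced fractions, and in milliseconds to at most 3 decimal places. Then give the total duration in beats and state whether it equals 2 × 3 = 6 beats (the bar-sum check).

1) 0.0ms=0b +152.156ms=3/7b
2) 152.156ms=3/7b +152.156ms=3/7b
3) 304.311ms=6/7b +152.156ms=3/7b
4) 456.467ms=9/7b +152.156ms=3/7b
5) 608.622ms=12/7b +152.156ms=3/7b
6) 760.778ms=15/7b +304.311ms=6/7b
7) 1065.089ms=3b +532.544ms=3/2b
8) 1597.633ms=9/2b +532.544ms=3/2b
Σ=6b of 6 (169bpm 3/8) — PASS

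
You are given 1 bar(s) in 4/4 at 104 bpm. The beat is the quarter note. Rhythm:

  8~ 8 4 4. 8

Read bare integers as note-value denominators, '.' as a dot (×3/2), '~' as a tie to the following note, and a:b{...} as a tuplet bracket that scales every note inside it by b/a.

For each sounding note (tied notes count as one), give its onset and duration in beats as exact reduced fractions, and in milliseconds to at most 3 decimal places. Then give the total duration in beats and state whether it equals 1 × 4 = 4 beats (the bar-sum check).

1) 0.0ms=0b +576.923ms=1b
2) 576.923ms=1b +576.923ms=1b
3) 1153.846ms=2b +865.385ms=3/2b
4) 2019.231ms=7/2b +288.462ms=1/2b
Σ=4b of 4 (104bpm 4/4) — PASS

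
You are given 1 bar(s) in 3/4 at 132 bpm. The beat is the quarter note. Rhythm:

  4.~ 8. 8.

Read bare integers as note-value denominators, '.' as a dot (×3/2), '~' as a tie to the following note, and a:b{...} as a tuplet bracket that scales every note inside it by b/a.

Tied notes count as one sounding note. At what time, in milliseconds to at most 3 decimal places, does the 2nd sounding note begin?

1. 0.0ms @ 0 + 1022.727ms (9/4)
2. 1022.727ms @ 9/4 + 340.909ms (3/4)

note 2 onset = 9/4b = 1022.727ms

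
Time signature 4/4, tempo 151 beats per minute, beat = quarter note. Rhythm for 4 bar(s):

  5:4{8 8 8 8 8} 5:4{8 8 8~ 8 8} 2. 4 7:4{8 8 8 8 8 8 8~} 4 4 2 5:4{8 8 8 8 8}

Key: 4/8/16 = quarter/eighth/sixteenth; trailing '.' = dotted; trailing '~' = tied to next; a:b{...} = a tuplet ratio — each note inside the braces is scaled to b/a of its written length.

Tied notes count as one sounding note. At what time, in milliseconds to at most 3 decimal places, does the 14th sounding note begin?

note 14 onset = 60/7b = 3405.866ms

1. 0.0ms @ 0 + 158.94ms (2/5)
2. 158.94ms @ 2/5 + 158.94ms (2/5)
3. 317.881ms @ 4/5 + 158.94ms (2/5)
4. 476.821ms @ 6/5 + 158.94ms (2/5)
5. 635.762ms @ 8/5 + 158.94ms (2/5)
6. 794.702ms @ 2 + 158.94ms (2/5)
7. 953.642ms @ 12/5 + 158.94ms (2/5)
8. 1112.583ms @ 14/5 + 317.881ms (4/5)
9. 1430.464ms @ 18/5 + 158.94ms (2/5)
10. 1589.404ms @ 4 + 1192.053ms (3)
11. 2781.457ms @ 7 + 397.351ms (1)
12. 3178.808ms @ 8 + 113.529ms (2/7)
13. 3292.337ms @ 58/7 + 113.529ms (2/7)
14. 3405.866ms @ 60/7 + 113.529ms (2/7)
15. 3519.395ms @ 62/7 + 113.529ms (2/7)
16. 3632.923ms @ 64/7 + 113.529ms (2/7)
17. 3746.452ms @ 66/7 + 113.529ms (2/7)
18. 3859.981ms @ 68/7 + 510.88ms (9/7)
19. 4370.861ms @ 11 + 397.351ms (1)
20. 4768.212ms @ 12 + 794.702ms (2)
21. 5562.914ms @ 14 + 158.94ms (2/5)
22. 5721.854ms @ 72/5 + 158.94ms (2/5)
23. 5880.795ms @ 74/5 + 158.94ms (2/5)
24. 6039.735ms @ 76/5 + 158.94ms (2/5)
25. 6198.675ms @ 78/5 + 158.94ms (2/5)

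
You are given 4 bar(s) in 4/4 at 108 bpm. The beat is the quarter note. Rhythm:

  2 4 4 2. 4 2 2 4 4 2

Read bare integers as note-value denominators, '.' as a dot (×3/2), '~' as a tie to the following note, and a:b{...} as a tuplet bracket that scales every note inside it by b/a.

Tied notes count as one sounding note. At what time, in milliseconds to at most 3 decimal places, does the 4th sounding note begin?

note 4 onset = 4b = 2222.222ms

1. 0.0ms @ 0 + 1111.111ms (2)
2. 1111.111ms @ 2 + 555.556ms (1)
3. 1666.667ms @ 3 + 555.556ms (1)
4. 2222.222ms @ 4 + 1666.667ms (3)
5. 3888.889ms @ 7 + 555.556ms (1)
6. 4444.444ms @ 8 + 1111.111ms (2)
7. 5555.556ms @ 10 + 1111.111ms (2)
8. 6666.667ms @ 12 + 555.556ms (1)
9. 7222.222ms @ 13 + 555.556ms (1)
10. 7777.778ms @ 14 + 1111.111ms (2)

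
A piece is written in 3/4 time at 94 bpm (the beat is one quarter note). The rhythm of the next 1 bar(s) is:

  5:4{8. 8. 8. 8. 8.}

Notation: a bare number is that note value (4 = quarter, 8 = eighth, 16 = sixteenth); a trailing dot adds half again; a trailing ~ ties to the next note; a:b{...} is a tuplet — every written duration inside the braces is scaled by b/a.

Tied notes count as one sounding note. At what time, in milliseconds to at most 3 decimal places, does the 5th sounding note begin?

note 5 onset = 12/5b = 1531.915ms

1. 0.0ms @ 0 + 382.979ms (3/5)
2. 382.979ms @ 3/5 + 382.979ms (3/5)
3. 765.957ms @ 6/5 + 382.979ms (3/5)
4. 1148.936ms @ 9/5 + 382.979ms (3/5)
5. 1531.915ms @ 12/5 + 382.979ms (3/5)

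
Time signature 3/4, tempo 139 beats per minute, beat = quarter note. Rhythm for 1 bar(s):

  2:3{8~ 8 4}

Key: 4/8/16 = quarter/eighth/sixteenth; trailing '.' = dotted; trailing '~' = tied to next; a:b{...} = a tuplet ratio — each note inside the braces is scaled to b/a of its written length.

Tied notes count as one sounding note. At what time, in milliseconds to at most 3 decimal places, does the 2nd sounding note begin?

note 2 onset = 3/2b = 647.482ms

1. 0.0ms @ 0 + 647.482ms (3/2)
2. 647.482ms @ 3/2 + 647.482ms (3/2)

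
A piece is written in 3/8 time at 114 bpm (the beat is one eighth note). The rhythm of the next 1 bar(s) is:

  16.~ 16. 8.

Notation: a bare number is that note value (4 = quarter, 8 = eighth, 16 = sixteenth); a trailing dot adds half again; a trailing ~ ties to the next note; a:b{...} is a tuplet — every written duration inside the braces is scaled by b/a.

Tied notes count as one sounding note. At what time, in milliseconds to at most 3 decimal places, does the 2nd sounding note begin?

1. 0.0ms @ 0 + 789.474ms (3/2)
2. 789.474ms @ 3/2 + 789.474ms (3/2)

note 2 onset = 3/2b = 789.474ms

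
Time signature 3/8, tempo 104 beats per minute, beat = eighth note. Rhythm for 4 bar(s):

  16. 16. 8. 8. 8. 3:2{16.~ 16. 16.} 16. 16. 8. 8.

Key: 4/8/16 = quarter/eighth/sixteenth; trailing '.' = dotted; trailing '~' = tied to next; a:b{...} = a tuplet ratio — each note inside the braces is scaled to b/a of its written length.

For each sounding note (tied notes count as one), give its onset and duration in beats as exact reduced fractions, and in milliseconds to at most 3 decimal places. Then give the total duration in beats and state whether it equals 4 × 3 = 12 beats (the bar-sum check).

1) 0.0ms=0b +432.692ms=3/4b
2) 432.692ms=3/4b +432.692ms=3/4b
3) 865.385ms=3/2b +865.385ms=3/2b
4) 1730.769ms=3b +865.385ms=3/2b
5) 2596.154ms=9/2b +865.385ms=3/2b
6) 3461.538ms=6b +576.923ms=1b
7) 4038.462ms=7b +288.462ms=1/2b
8) 4326.923ms=15/2b +432.692ms=3/4b
9) 4759.615ms=33/4b +432.692ms=3/4b
10) 5192.308ms=9b +865.385ms=3/2b
11) 6057.692ms=21/2b +865.385ms=3/2b
Σ=12b of 12 (104bpm 3/8) — PASS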